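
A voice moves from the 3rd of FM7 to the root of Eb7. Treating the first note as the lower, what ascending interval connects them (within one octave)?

The 3rd of FM7 is A; the root of Eb7 is Eb.
From A to Eb: 6 semitones over a fifth = diminished.

diminished fifth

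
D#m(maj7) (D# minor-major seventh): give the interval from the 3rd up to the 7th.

augmented 5th

D#mM7 is spelled D#–F#–A#–C##.
The 3rd is F# and the 7th is C##.
From F# to C##: 8 semitones over a fifth = augmented.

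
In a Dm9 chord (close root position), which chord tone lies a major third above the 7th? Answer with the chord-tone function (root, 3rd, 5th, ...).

Spelling the chord: D–F–A–C–E.
The 7th is C. A major third above C is E.
E is the chord's 9th.

9th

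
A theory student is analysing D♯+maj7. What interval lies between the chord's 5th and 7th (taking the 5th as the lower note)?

minor 3rd

Spelling the chord: D♯, F𝄪, A𝄪, C𝄪.
That puts A𝄪 below C𝄪.
From A𝄪 to C𝄪: 3 semitones over a third = minor.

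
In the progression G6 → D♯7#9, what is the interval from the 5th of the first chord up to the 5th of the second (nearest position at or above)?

augmented fifth

G6 has D as its 5th, and D♯7#9 has A♯ as its 5th.
D up to A♯ is 8 semitones, a half step wider than a perfect fifth, so the interval is augmented.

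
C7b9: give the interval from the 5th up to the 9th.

diminished fifth

C7b9: C-E-G-Bb-Db.
The 5th is G and the 9th is Db.
5 letter names make it a fifth; at 6 semitones (a half step narrower than perfect) the quality is diminished.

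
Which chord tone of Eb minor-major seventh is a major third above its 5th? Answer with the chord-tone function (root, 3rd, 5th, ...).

Ebm(maj7) (Eb minor-major seventh) is spelled Eb-Gb-Bb-D.
The 5th is Bb. A major third above Bb is D.
D is the chord's 7th.

7th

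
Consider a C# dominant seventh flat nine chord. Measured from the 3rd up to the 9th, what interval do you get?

C#7b9 is spelled C#-E#-G#-B-D.
The 3rd is E# and the 9th is D.
7 letter names make it a seventh; at 9 semitones (a whole step narrower than major) the quality is diminished.

diminished seventh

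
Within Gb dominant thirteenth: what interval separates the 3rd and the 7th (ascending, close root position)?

Spelling the chord: Gb-Bb-Db-Fb-Ab-Eb.
The 3rd is Bb and the 7th is Fb.
5 letter names make it a fifth; at 6 semitones (a half step narrower than perfect) the quality is diminished.

diminished 5th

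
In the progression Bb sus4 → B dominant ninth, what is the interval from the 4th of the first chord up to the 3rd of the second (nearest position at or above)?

augmented 7th

The 4th of Bb sus4 is Eb; the 3rd of B dominant ninth is D#.
7 letter names make it a seventh; at 12 semitones (a half step wider than major) the quality is augmented.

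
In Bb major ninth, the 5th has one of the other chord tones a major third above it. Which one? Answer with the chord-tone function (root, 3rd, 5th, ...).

7th

Bb major ninth is spelled Bb-D-F-A-C.
The 5th is F. A major third above F is A.
A is the chord's 7th.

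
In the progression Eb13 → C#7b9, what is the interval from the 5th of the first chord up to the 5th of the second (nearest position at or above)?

augmented 6th

Eb13 has Bb as its 5th, and C#7b9 has G# as its 5th.
From Bb to G#: 10 semitones over a sixth = augmented.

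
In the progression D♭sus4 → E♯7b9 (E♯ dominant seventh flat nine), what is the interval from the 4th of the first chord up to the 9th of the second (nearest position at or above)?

augmented seventh

The 4th of D♭sus4 is G♭; the 9th of E♯7b9 (E♯ dominant seventh flat nine) is F♯.
7 letter names make it a seventh; at 12 semitones (a half step wider than major) the quality is augmented.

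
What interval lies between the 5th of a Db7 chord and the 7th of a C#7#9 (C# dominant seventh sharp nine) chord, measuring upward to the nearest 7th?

augmented 2nd

Db7 has Ab as its 5th, and C#7#9 (C# dominant seventh sharp nine) has B as its 7th.
Ab up to B is 3 semitones, a half step wider than a major second, so the interval is augmented.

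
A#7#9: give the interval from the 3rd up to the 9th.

The chord tones of A#7#9 are A# C## E# G# B##.
3rd = C##; 9th = B##.
From C## to B## is 11 semitones, exactly the major seventh.

major seventh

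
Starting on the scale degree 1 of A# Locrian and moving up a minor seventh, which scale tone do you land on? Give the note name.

The scale is A# B C# D# E F# G#.
The scale degree 1 is A#; a minor seventh above that is G# — scale degree 7.

G#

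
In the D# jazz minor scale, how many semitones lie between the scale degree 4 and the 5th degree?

The scale is D# E# F# G# A# B# C##.
G# up to A# is a major second — 2 semitones.

2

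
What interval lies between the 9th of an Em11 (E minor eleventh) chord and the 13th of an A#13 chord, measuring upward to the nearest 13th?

Em11 (E minor eleventh) has F# as its 9th, and A#13 has F## as its 13th.
1 letter names make it a unison; at 1 semitone (a half step wider than perfect) the quality is augmented.

augmented 1st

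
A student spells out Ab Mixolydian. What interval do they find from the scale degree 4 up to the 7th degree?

Spelling Ab Mixolydian: Ab Bb C Db Eb F Gb.
That puts Db below Gb.
Db up to Gb spans 4 letter names and 5 semitones — a perfect fourth.

P4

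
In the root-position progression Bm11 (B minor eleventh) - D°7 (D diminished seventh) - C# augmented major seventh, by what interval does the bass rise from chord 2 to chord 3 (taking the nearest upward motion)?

The roots are D and C#.
Counting 7 letters and 11 half steps from D gives a major seventh.

major 7th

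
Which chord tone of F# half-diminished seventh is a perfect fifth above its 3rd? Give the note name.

F#ø (F# half-diminished seventh): F#-A-C-E.
The 3rd is A. A perfect fifth above A is E.
E is the chord's 7th.

E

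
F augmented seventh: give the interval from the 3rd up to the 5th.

major 3rd

The chord tones of F7#5 (F augmented seventh) are F, A, C#, Eb.
So we need the interval from A up to C#.
A up to C# spans 3 letter names and 4 semitones — a major third.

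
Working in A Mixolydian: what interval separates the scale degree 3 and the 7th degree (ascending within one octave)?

A mixolydian: A B C# D E F# G.
The scale degree 3 is C# and the degree 7 is G.
5 letter names make it a fifth; at 6 semitones (a half step narrower than perfect) the quality is diminished.

diminished fifth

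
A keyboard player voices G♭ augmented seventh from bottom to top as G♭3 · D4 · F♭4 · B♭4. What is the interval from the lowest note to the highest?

M10

The outer voices are G♭3 and B♭4.
G♭ up to B♭ spans 10 letter names and 16 semitones — a major tenth.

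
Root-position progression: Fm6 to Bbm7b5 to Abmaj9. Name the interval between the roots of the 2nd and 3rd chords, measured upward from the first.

The roots are Bb and Ab.
Bb up to Ab is 10 semitones, a half step narrower than a major seventh, so the interval is minor.

m7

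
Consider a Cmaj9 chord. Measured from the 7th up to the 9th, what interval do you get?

m3

C major ninth: C-E-G-B-D.
So we need the interval from B up to D.
B up to D is 3 semitones, a half step narrower than a major third, so the interval is minor.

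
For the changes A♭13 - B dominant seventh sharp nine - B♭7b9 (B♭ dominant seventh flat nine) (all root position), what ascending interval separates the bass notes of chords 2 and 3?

diminished octave

The roots are B and B♭.
B up to B♭ is 11 semitones, a half step narrower than a perfect octave, so the interval is diminished.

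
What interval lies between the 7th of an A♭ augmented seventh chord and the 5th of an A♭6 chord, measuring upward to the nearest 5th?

major sixth

A♭ augmented seventh has G♭ as its 7th, and A♭6 has E♭ as its 5th.
Counting 6 letters and 9 half steps from G♭ gives a major sixth.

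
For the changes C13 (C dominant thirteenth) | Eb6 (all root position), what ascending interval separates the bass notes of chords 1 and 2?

m3

The roots are C and Eb.
3 letter names make it a third; at 3 semitones (a half step narrower than major) the quality is minor.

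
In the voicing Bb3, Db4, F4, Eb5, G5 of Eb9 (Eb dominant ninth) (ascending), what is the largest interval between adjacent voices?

minor seventh

Adjacent intervals: Bb3→Db4 = minor third; Db4→F4 = major third; F4→Eb5 = minor seventh; Eb5→G5 = major third.
The largest is F4 to Eb5, a minor seventh (10 semitones).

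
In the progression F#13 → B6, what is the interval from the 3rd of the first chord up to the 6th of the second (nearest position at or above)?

The 3rd of F#13 is A#; the 6th of B6 is G#.
7 letter names make it a seventh; at 10 semitones (a half step narrower than major) the quality is minor.

minor 7th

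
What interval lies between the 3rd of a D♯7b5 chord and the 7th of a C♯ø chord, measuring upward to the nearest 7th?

D♯7b5 has F𝄪 as its 3rd, and C♯ø has B as its 7th.
From F𝄪 to B: 4 semitones over a fourth = diminished.

diminished 4th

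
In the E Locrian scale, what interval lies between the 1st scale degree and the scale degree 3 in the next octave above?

Spelling the E Locrian scale: E F G A Bb C D.
The 1st scale degree is E and the 3rd scale degree (up an octave) is G.
E up to G is 15 semitones, a half step narrower than a major tenth, so the interval is minor.

m10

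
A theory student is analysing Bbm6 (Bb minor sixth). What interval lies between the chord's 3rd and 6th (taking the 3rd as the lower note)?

augmented fourth

Bbmin6 (Bb minor sixth) is spelled Bb-Db-F-G.
So we need the interval from Db up to G.
From Db to G: 6 semitones over a fourth = augmented.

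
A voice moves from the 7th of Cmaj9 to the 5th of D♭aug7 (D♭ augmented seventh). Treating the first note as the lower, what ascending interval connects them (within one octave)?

The 7th of Cmaj9 is B; the 5th of D♭aug7 (D♭ augmented seventh) is A.
From B to A: 10 semitones over a seventh = minor.

minor seventh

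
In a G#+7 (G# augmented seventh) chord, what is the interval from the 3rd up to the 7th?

G#7#5: G#–B#–D##–F#.
That puts B# below F#.
5 letter names make it a fifth; at 6 semitones (a half step narrower than perfect) the quality is diminished.

diminished fifth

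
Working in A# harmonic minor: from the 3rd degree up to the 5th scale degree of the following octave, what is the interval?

major tenth

The scale runs A# B# C# D# E# F# G##.
3rd degree = C#; 5th scale degree (up an octave) = E#.
From C# to E# is 16 semitones, exactly the major tenth.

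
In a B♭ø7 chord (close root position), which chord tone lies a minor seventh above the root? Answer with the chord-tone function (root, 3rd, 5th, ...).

Spelling the chord: B♭-D♭-F♭-A♭.
The root is B♭. A minor seventh above B♭ is A♭.
A♭ is the chord's 7th.

7th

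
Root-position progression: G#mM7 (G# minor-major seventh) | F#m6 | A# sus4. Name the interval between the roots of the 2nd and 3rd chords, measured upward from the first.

major third

The roots are F# and A#.
Counting 3 letters and 4 half steps from F# gives a major third.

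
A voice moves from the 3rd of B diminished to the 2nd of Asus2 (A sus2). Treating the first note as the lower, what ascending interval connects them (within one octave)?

B diminished has D as its 3rd, and Asus2 (A sus2) has B as its 2nd.
Counting 6 letters and 9 half steps from D gives a major sixth.

M6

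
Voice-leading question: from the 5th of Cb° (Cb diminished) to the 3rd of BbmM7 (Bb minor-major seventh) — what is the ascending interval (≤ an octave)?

augmented fifth

The 5th of Cb° (Cb diminished) is Gbb; the 3rd of BbmM7 (Bb minor-major seventh) is Db.
5 letter names make it a fifth; at 8 semitones (a half step wider than perfect) the quality is augmented.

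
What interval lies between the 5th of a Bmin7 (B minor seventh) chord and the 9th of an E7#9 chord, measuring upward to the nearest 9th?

augmented unison

The 5th of Bmin7 (B minor seventh) is F#; the 9th of E7#9 is F##.
From F# to F##: 1 semitone over a unison = augmented.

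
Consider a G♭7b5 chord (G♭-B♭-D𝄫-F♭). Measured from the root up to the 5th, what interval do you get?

Root = G♭; 5th = D𝄫.
5 letter names make it a fifth; at 6 semitones (a half step narrower than perfect) the quality is diminished.

diminished fifth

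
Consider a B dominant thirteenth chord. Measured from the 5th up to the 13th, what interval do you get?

major ninth

The chord tones of B13 (B dominant thirteenth) are B, D♯, F♯, A, C♯, G♯.
That puts F♯ below G♯.
From F♯ to G♯ is 14 semitones, exactly the major ninth.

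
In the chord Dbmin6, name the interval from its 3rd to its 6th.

Dbm6 is spelled Db-Fb-Ab-Bb.
The 3rd is Fb and the 6th is Bb.
4 letter names make it a fourth; at 6 semitones (a half step wider than perfect) the quality is augmented.

A4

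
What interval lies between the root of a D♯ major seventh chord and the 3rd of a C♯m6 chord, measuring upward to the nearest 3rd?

D♯ major seventh has D♯ as its root, and C♯m6 has E as its 3rd.
From D♯ to E: 1 semitone over a second = minor.

minor second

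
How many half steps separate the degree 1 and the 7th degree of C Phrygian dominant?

The scale is C Db E F G Ab Bb.
C up to Bb is a minor seventh — 10 semitones.

10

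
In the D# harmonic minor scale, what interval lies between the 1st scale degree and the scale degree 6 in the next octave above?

minor 13th

The scale runs D# E# F# G# A# B C##.
The 1st scale degree is D# and the degree 6 (up an octave) is B.
13 letter names make it a thirteenth; at 20 semitones (a half step narrower than major) the quality is minor.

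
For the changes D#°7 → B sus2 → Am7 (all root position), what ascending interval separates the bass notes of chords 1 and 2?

minor sixth

The roots are D# and B.
D# up to B is 8 semitones, a half step narrower than a major sixth, so the interval is minor.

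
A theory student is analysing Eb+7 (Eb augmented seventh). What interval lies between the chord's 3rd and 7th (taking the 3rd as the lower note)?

Spelling the chord: Eb, G, B, Db.
The 3rd is G and the 7th is Db.
From G to Db: 6 semitones over a fifth = diminished.

diminished fifth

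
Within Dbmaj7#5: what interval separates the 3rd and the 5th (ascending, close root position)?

Dbmaj7#5: Db-F-A-C.
3rd = F; 5th = A.
Counting 3 letters and 4 half steps from F gives a major third.

major third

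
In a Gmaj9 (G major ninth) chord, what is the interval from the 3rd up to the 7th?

Gmaj9: G-B-D-F#-A.
3rd = B; 7th = F#.
From B to F# is 7 semitones, exactly the perfect fifth.

perfect fifth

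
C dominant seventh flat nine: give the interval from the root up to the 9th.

minor 9th

The chord tones of C7b9 are C E G Bb Db.
So we need the interval from C up to Db.
From C to Db: 13 semitones over a ninth = minor.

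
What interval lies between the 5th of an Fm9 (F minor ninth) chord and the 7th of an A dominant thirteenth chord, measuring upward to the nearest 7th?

perfect fifth

The 5th of Fm9 (F minor ninth) is C; the 7th of A dominant thirteenth is G.
From C to G is 7 semitones, exactly the perfect fifth.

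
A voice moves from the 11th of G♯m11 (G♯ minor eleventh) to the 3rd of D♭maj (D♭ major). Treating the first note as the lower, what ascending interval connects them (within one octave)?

d4

The 11th of G♯m11 (G♯ minor eleventh) is C♯; the 3rd of D♭maj (D♭ major) is F.
4 letter names make it a fourth; at 4 semitones (a half step narrower than perfect) the quality is diminished.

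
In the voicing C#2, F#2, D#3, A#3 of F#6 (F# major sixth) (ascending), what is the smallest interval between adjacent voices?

Adjacent intervals: C#2→F#2 = perfect fourth; F#2→D#3 = major sixth; D#3→A#3 = perfect fifth.
The smallest is C#2 to F#2, a perfect fourth (5 semitones).

perfect fourth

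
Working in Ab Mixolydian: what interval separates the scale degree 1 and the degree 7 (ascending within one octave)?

The scale runs Ab Bb C Db Eb F Gb.
That puts Ab below Gb.
Ab up to Gb is 10 semitones, a half step narrower than a major seventh, so the interval is minor.

minor seventh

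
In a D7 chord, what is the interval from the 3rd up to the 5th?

D7 is spelled D, F#, A, C.
That puts F# below A.
F# up to A is 3 semitones, a half step narrower than a major third, so the interval is minor.

minor third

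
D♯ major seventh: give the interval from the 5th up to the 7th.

major third

D♯ major seventh: D♯ F𝄪 A♯ C𝄪.
5th = A♯; 7th = C𝄪.
Counting 3 letters and 4 half steps from A♯ gives a major third.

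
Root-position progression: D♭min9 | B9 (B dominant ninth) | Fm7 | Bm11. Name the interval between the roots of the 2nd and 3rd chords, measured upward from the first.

diminished fifth

The roots are B and F.
From B to F: 6 semitones over a fifth = diminished.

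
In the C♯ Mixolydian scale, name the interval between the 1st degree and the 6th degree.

C♯ mixolydian: C♯ D♯ E♯ F♯ G♯ A♯ B.
The 1st degree is C♯ and the scale degree 6 is A♯.
Counting 6 letters and 9 half steps from C♯ gives a major sixth.

M6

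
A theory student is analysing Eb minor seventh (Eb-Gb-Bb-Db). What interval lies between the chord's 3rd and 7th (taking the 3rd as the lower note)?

perfect 5th

3rd = Gb; 7th = Db.
From Gb to Db is 7 semitones, exactly the perfect fifth.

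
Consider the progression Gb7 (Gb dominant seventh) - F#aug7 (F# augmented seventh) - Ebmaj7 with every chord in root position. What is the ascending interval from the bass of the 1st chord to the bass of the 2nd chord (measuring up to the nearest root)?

augmented seventh

The roots are Gb and F#.
From Gb to F#: 12 semitones over a seventh = augmented.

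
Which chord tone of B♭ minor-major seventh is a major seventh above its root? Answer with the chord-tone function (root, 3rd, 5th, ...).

B♭m(maj7): B♭–D♭–F–A.
The root is B♭. A major seventh above B♭ is A.
A is the chord's 7th.

7th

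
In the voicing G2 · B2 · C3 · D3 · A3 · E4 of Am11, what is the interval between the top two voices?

Those voices are A3 and E4.
A up to E spans 5 letter names and 7 semitones — a perfect fifth.

perfect fifth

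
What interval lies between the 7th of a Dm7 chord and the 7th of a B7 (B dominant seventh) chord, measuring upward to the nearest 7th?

Dm7 has C as its 7th, and B7 (B dominant seventh) has A as its 7th.
C up to A spans 6 letter names and 9 semitones — a major sixth.

major 6th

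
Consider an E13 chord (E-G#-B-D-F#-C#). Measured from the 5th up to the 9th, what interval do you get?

The 5th is B and the 9th is F#.
B up to F# spans 5 letter names and 7 semitones — a perfect fifth.

perfect 5th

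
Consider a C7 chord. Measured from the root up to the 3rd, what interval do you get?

M3

The chord tones of C7 are C–E–G–Bb.
The root is C and the 3rd is E.
From C to E is 4 semitones, exactly the major third.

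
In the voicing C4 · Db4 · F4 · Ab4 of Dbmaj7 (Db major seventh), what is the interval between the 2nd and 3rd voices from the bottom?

major third

Those voices are Db4 and F4.
From Db to F is 4 semitones, exactly the major third.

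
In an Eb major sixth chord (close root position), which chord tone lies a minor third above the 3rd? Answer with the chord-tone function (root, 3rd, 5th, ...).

5th

The chord tones of Eb6 are Eb, G, Bb, C.
The 3rd is G. A minor third above G is Bb.
Bb is the chord's 5th.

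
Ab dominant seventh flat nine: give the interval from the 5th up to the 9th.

Ab7b9 is spelled Ab, C, Eb, Gb, Bbb.
5th = Eb; 9th = Bbb.
From Eb to Bbb: 6 semitones over a fifth = diminished.

diminished fifth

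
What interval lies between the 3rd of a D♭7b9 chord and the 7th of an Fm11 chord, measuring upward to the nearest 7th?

minor seventh

The 3rd of D♭7b9 is F; the 7th of Fm11 is E♭.
7 letter names make it a seventh; at 10 semitones (a half step narrower than major) the quality is minor.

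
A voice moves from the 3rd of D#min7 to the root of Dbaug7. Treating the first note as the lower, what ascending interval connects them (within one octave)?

diminished sixth

The 3rd of D#min7 is F#; the root of Dbaug7 is Db.
F# up to Db is 7 semitones, a whole step narrower than a major sixth, so the interval is diminished.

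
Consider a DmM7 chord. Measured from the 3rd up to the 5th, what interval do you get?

M3

Spelling the chord: D, F, A, C#.
That puts F below A.
F up to A spans 3 letter names and 4 semitones — a major third.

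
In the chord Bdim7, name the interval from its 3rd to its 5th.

m3

B°7 is spelled B-D-F-Ab.
That puts D below F.
From D to F: 3 semitones over a third = minor.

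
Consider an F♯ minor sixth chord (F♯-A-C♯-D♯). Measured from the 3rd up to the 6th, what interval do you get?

3rd = A; 6th = D♯.
From A to D♯: 6 semitones over a fourth = augmented.

A4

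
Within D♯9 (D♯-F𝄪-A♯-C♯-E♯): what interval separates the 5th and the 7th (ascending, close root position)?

minor third

5th = A♯; 7th = C♯.
From A♯ to C♯: 3 semitones over a third = minor.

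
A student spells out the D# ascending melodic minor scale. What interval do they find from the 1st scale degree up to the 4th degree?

perfect fourth

Spelling the D# ascending melodic minor scale: D# E# F# G# A# B# C##.
So we need the interval from D# up to G#.
From D# to G# is 5 semitones, exactly the perfect fourth.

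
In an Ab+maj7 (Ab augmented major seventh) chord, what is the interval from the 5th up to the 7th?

Ab augmented major seventh is spelled Ab–C–E–G.
That puts E below G.
3 letter names make it a third; at 3 semitones (a half step narrower than major) the quality is minor.

minor 3rd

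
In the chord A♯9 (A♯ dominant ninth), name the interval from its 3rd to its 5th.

The chord tones of A♯ dominant ninth are A♯-C𝄪-E♯-G♯-B♯.
That puts C𝄪 below E♯.
From C𝄪 to E♯: 3 semitones over a third = minor.

minor third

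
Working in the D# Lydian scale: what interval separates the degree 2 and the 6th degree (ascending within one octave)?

perfect fifth

The scale runs D# E# F## G## A# B# C##.
So we need the interval from E# up to B#.
Counting 5 letters and 7 half steps from E# gives a perfect fifth.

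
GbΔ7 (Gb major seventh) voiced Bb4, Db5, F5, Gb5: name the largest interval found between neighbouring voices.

Adjacent intervals: Bb4→Db5 = minor third; Db5→F5 = major third; F5→Gb5 = minor second.
The largest is Db5 to F5, a major third (4 semitones).

major third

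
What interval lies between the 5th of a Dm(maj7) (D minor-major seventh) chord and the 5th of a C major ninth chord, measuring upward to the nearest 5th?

m7

The 5th of Dm(maj7) (D minor-major seventh) is A; the 5th of C major ninth is G.
From A to G: 10 semitones over a seventh = minor.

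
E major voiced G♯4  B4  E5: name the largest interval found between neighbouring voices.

P4

Adjacent intervals: G♯4→B4 = minor third; B4→E5 = perfect fourth.
The largest is B4 to E5, a perfect fourth (5 semitones).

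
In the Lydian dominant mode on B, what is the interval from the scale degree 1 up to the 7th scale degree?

minor seventh

Spelling the Lydian dominant mode on B: B C# D# E# F# G# A.
That puts B below A.
From B to A: 10 semitones over a seventh = minor.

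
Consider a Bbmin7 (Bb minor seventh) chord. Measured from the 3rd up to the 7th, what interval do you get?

Bb minor seventh: Bb, Db, F, Ab.
3rd = Db; 7th = Ab.
Db up to Ab spans 5 letter names and 7 semitones — a perfect fifth.

perfect fifth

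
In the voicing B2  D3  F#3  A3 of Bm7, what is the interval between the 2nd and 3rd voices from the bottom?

Those voices are D3 and F#3.
From D to F# is 4 semitones, exactly the major third.

major third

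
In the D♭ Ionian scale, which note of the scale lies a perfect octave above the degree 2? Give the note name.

Eb

The scale is D♭ E♭ F G♭ A♭ B♭ C.
The degree 2 is E♭; a perfect octave above that is E♭ — scale degree 2.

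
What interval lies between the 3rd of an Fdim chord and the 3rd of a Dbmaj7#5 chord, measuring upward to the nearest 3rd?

major sixth

The 3rd of Fdim is Ab; the 3rd of Dbmaj7#5 is F.
Ab up to F spans 6 letter names and 9 semitones — a major sixth.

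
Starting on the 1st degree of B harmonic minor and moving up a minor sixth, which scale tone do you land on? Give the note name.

The scale is B C# D E F# G A#.
The 1st degree is B; a minor sixth above that is G — scale degree 6.

G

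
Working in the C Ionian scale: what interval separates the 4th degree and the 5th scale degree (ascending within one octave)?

M2

The scale runs C D E F G A B.
4th degree = F; scale degree 5 = G.
Counting 2 letters and 2 half steps from F gives a major second.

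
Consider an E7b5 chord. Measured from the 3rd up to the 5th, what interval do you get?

E7b5 is spelled E–G#–Bb–D.
The 3rd is G# and the 5th is Bb.
3 letter names make it a third; at 2 semitones (a whole step narrower than major) the quality is diminished.

diminished 3rd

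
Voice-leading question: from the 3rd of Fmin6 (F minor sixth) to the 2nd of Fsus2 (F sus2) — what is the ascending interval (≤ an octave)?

major 7th

The 3rd of Fmin6 (F minor sixth) is Ab; the 2nd of Fsus2 (F sus2) is G.
Counting 7 letters and 11 half steps from Ab gives a major seventh.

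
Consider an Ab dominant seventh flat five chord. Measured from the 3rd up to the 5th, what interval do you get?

Ab7b5 (Ab dominant seventh flat five) is spelled Ab C Ebb Gb.
The 3rd is C and the 5th is Ebb.
3 letter names make it a third; at 2 semitones (a whole step narrower than major) the quality is diminished.

d3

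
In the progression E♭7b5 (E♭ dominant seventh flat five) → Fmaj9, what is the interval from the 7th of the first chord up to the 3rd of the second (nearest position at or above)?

A5

The 7th of E♭7b5 (E♭ dominant seventh flat five) is D♭; the 3rd of Fmaj9 is A.
From D♭ to A: 8 semitones over a fifth = augmented.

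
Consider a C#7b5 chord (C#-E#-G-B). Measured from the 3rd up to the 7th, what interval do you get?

The 3rd is E# and the 7th is B.
E# up to B is 6 semitones, a half step narrower than a perfect fifth, so the interval is diminished.

d5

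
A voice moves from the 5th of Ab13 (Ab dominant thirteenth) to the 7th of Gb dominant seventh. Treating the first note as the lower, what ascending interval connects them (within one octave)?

The 5th of Ab13 (Ab dominant thirteenth) is Eb; the 7th of Gb dominant seventh is Fb.
From Eb to Fb: 1 semitone over a second = minor.

minor second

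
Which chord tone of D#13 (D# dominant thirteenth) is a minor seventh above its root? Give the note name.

C#

D#13 (D# dominant thirteenth) is spelled D# F## A# C# E# B#.
The root is D#. A minor seventh above D# is C#.
C# is the chord's 7th.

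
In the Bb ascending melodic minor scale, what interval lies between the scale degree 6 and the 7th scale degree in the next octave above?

The scale runs Bb C Db Eb F G A.
That puts G below A.
From G to A is 14 semitones, exactly the major ninth.

major ninth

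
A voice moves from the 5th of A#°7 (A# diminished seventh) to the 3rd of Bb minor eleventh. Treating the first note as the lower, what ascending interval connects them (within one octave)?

diminished seventh

A#°7 (A# diminished seventh) has E as its 5th, and Bb minor eleventh has Db as its 3rd.
E up to Db is 9 semitones, a whole step narrower than a major seventh, so the interval is diminished.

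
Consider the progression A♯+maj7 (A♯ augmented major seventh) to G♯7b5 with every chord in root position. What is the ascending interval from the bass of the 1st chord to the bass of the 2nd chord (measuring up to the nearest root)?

The roots are A♯ and G♯.
From A♯ to G♯: 10 semitones over a seventh = minor.

minor 7th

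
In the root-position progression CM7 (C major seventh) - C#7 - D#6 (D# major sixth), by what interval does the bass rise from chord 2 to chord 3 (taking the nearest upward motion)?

major second

The roots are C# and D#.
C# up to D# spans 2 letter names and 2 semitones — a major second.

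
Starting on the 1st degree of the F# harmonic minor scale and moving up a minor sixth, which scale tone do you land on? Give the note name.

The scale is F# G# A B C# D E#.
The 1st degree is F#; a minor sixth above that is D — scale degree 6.

D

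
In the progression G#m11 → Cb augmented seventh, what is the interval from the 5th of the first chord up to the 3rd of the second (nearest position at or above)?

diminished second

G#m11 has D# as its 5th, and Cb augmented seventh has Eb as its 3rd.
D# up to Eb is 0 semitones, a whole step narrower than a major second, so the interval is diminished.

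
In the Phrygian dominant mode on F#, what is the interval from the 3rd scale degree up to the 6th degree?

F# phrygian dominant: F# G A# B C# D E.
The 3rd scale degree is A# and the degree 6 is D.
A# up to D is 4 semitones, a half step narrower than a perfect fourth, so the interval is diminished.

d4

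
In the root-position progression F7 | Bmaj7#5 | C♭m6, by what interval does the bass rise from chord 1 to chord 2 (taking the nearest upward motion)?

The roots are F and B.
From F to B: 6 semitones over a fourth = augmented.

augmented fourth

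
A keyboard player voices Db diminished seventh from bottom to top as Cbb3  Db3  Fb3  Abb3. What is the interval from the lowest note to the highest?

major 6th

The outer voices are Cbb3 and Abb3.
Counting 6 letters and 9 half steps from Cbb gives a major sixth.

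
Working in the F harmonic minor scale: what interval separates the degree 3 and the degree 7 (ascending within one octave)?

The scale runs F G Ab Bb C Db E.
So we need the interval from Ab up to E.
5 letter names make it a fifth; at 8 semitones (a half step wider than perfect) the quality is augmented.

augmented fifth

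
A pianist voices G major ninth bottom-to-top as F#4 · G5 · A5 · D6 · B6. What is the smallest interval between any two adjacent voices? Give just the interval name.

major second

Adjacent intervals: F#4→G5 = minor ninth; G5→A5 = major second; A5→D6 = perfect fourth; D6→B6 = major sixth.
The smallest is G5 to A5, a major second (2 semitones).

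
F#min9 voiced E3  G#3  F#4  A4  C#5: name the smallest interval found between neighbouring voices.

minor 3rd

Adjacent intervals: E3→G#3 = major third; G#3→F#4 = minor seventh; F#4→A4 = minor third; A4→C#5 = major third.
The smallest is F#4 to A4, a minor third (3 semitones).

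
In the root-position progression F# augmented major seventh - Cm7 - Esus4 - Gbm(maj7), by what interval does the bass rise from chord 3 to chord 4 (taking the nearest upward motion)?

diminished third

The roots are E and Gb.
3 letter names make it a third; at 2 semitones (a whole step narrower than major) the quality is diminished.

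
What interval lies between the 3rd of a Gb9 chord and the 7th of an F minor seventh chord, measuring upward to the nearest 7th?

perfect 4th

Gb9 has Bb as its 3rd, and F minor seventh has Eb as its 7th.
From Bb to Eb is 5 semitones, exactly the perfect fourth.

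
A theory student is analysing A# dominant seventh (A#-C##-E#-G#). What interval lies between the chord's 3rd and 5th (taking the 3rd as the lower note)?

minor third

The 3rd is C## and the 5th is E#.
3 letter names make it a third; at 3 semitones (a half step narrower than major) the quality is minor.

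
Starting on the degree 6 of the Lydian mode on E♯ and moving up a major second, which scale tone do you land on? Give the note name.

The scale is E♯ F𝄪 G𝄪 A𝄪 B♯ C𝄪 D𝄪.
The degree 6 is C𝄪; a major second above that is D𝄪 — scale degree 7.

D##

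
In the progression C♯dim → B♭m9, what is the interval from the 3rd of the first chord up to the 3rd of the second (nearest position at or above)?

diminished seventh

C♯dim has E as its 3rd, and B♭m9 has D♭ as its 3rd.
From E to D♭: 9 semitones over a seventh = diminished.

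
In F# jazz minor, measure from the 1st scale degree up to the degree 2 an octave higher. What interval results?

major ninth

Spelling F# jazz minor: F# G# A B C# D# E#.
1st scale degree = F#; degree 2 (up an octave) = G#.
Counting 9 letters and 14 half steps from F# gives a major ninth.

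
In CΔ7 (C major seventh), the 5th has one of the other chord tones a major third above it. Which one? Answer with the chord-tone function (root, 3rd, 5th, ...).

CΔ7: C E G B.
The 5th is G. A major third above G is B.
B is the chord's 7th.

7th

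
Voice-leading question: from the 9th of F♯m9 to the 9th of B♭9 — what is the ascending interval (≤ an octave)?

diminished 4th

The 9th of F♯m9 is G♯; the 9th of B♭9 is C.
4 letter names make it a fourth; at 4 semitones (a half step narrower than perfect) the quality is diminished.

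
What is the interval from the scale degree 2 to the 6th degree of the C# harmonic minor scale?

Spelling the C# harmonic minor scale: C# D# E F# G# A B#.
The scale degree 2 is D# and the scale degree 6 is A.
From D# to A: 6 semitones over a fifth = diminished.

diminished fifth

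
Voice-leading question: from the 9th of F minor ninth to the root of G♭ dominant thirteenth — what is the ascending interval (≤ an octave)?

diminished octave

The 9th of F minor ninth is G; the root of G♭ dominant thirteenth is G♭.
G up to G♭ is 11 semitones, a half step narrower than a perfect octave, so the interval is diminished.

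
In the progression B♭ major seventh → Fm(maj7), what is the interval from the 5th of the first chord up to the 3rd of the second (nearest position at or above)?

m3

B♭ major seventh has F as its 5th, and Fm(maj7) has A♭ as its 3rd.
3 letter names make it a third; at 3 semitones (a half step narrower than major) the quality is minor.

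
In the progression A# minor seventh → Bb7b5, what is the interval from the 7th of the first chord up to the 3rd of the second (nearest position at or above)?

d5

The 7th of A# minor seventh is G#; the 3rd of Bb7b5 is D.
From G# to D: 6 semitones over a fifth = diminished.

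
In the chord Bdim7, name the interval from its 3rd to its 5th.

minor third

B°7 (B diminished seventh) is spelled B-D-F-Ab.
So we need the interval from D up to F.
D up to F is 3 semitones, a half step narrower than a major third, so the interval is minor.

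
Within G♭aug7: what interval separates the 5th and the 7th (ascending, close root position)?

diminished third

G♭ augmented seventh is spelled G♭, B♭, D, F♭.
That puts D below F♭.
3 letter names make it a third; at 2 semitones (a whole step narrower than major) the quality is diminished.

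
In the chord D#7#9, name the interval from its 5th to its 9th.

augmented 5th

D#7#9: D# F## A# C# E##.
So we need the interval from A# up to E##.
5 letter names make it a fifth; at 8 semitones (a half step wider than perfect) the quality is augmented.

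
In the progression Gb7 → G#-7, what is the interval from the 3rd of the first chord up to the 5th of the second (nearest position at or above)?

A3

Gb7 has Bb as its 3rd, and G#-7 has D# as its 5th.
3 letter names make it a third; at 5 semitones (a half step wider than major) the quality is augmented.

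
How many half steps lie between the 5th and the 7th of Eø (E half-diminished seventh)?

Spelling the chord: E, G, Bb, D.
Bb to D is a major third: 4 semitones.

4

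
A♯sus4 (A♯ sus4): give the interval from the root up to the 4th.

perfect fourth

A♯sus4 is spelled A♯–D♯–E♯.
So we need the interval from A♯ up to D♯.
From A♯ to D♯ is 5 semitones, exactly the perfect fourth.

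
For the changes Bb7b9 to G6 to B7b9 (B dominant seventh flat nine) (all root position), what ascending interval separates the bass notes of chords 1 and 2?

The roots are Bb and G.
From Bb to G is 9 semitones, exactly the major sixth.

major 6th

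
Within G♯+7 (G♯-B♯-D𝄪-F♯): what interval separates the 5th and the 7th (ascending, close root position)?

diminished third

The 5th is D𝄪 and the 7th is F♯.
From D𝄪 to F♯: 2 semitones over a third = diminished.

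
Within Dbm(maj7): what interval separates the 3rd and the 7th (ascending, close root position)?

Dbm(maj7) is spelled Db Fb Ab C.
That puts Fb below C.
From Fb to C: 8 semitones over a fifth = augmented.

augmented fifth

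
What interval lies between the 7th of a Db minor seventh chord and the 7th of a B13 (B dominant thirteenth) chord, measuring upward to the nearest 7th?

A6

Db minor seventh has Cb as its 7th, and B13 (B dominant thirteenth) has A as its 7th.
From Cb to A: 10 semitones over a sixth = augmented.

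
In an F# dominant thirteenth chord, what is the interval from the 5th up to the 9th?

perfect 5th

F#13: F#-A#-C#-E-G#-D#.
That puts C# below G#.
From C# to G# is 7 semitones, exactly the perfect fifth.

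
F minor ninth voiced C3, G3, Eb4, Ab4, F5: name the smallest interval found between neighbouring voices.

Adjacent intervals: C3→G3 = perfect fifth; G3→Eb4 = minor sixth; Eb4→Ab4 = perfect fourth; Ab4→F5 = major sixth.
The smallest is Eb4 to Ab4, a perfect fourth (5 semitones).

perfect fourth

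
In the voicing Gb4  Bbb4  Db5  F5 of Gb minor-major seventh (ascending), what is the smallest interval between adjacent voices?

minor 3rd

Adjacent intervals: Gb4→Bbb4 = minor third; Bbb4→Db5 = major third; Db5→F5 = major third.
The smallest is Gb4 to Bbb4, a minor third (3 semitones).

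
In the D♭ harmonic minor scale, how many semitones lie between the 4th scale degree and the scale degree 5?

The scale is D♭ E♭ F♭ G♭ A♭ B𝄫 C.
G♭ up to A♭ is a major second — 2 semitones.

2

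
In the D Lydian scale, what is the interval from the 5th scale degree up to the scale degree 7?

major third

The scale runs D E F♯ G♯ A B C♯.
That puts A below C♯.
From A to C♯ is 4 semitones, exactly the major third.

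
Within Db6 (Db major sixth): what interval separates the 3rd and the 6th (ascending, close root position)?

The chord tones of Db6 are Db, F, Ab, Bb.
3rd = F; 6th = Bb.
From F to Bb is 5 semitones, exactly the perfect fourth.

perfect fourth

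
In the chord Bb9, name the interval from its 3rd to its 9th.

minor seventh

Bb9 (Bb dominant ninth): Bb D F Ab C.
3rd = D; 9th = C.
D up to C is 10 semitones, a half step narrower than a major seventh, so the interval is minor.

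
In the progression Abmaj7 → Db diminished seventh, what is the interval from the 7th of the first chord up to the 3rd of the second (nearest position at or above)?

The 7th of Abmaj7 is G; the 3rd of Db diminished seventh is Fb.
7 letter names make it a seventh; at 9 semitones (a whole step narrower than major) the quality is diminished.

diminished seventh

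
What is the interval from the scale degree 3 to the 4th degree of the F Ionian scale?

minor 2nd

The scale runs F G A Bb C D E.
The scale degree 3 is A and the scale degree 4 is Bb.
2 letter names make it a second; at 1 semitone (a half step narrower than major) the quality is minor.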